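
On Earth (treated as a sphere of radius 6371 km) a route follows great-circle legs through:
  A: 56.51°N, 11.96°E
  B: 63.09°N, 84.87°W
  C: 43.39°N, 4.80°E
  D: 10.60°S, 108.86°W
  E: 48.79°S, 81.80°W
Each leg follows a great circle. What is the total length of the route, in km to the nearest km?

Leg A→B: central angle 0.7756 rad, distance 4941.6 km.
Leg B→C: central angle 0.9091 rad, distance 5791.8 km.
Leg C→D: central angle 1.9966 rad, distance 12720.1 km.
Leg D→E: central angle 0.7741 rad, distance 4931.6 km.
Total: 4941.6 + 5791.8 + 12720.1 + 4931.6 ≈ 28385 km.

28385 km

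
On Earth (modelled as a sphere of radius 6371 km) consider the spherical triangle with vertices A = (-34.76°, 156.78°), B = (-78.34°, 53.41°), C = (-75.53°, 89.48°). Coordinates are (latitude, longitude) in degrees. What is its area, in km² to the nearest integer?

Side lengths (central angles): a = 0.1477, b = 0.8876, c = 1.0240 rad; semiperimeter s = 1.0296.
By l'Huilier's theorem, tan(E/4) = √[tan(s/2) tan((s−a)/2) tan((s−b)/2) tan((s−c)/2)], giving spherical excess E = 0.0293 rad.
Area = E·R² = 0.0293 × (6371)² ≈ 1189325 km².

1189325 km²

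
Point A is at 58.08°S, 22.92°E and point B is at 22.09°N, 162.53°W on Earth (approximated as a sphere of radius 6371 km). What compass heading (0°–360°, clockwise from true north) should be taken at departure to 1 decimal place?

171.4°

With φ₁ = -1.0137, φ₂ = 0.3855, Δλ = 3.0465 rad, the forward-azimuth formula gives
θ = atan2( sin Δλ cos φ₂ , cos φ₁ sin φ₂ − sin φ₁ cos φ₂ cos Δλ ) = atan2(0.0880, -0.5841) = 171.43°.
So the initial bearing is 171.4°.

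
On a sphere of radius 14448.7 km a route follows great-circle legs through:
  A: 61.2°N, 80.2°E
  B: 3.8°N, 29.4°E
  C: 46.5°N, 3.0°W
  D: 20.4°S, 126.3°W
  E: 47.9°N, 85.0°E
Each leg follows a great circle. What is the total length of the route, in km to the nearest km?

Leg A→B: central angle 1.2005 rad, distance 17345.7 km.
Leg B→C: central angle 0.8918 rad, distance 12885.7 km.
Leg C→D: central angle 2.2232 rad, distance 32121.7 km.
Leg D→E: central angle 2.4907 rad, distance 35987.7 km.
Total: 17345.7 + 12885.7 + 32121.7 + 35987.7 ≈ 98341 km.

98341 km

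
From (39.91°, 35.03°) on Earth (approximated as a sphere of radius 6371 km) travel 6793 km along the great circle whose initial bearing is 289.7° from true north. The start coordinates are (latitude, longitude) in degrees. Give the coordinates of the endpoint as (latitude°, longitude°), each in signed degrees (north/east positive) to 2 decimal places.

32.45°, -42.55°

Angular distance δ = d/R = 6793/6371 = 1.06624 rad; initial bearing θ = 5.0562 rad.
sin φ₂ = sin φ₁ cos δ + cos φ₁ sin δ cos θ = (0.6416)(0.4834) + (0.7671)(0.8754)(0.3371) = 0.5365, so φ₂ = 32.45°.
Δλ = atan2(sin θ sin δ cos φ₁, cos δ − sin φ₁ sin φ₂) = atan2(-0.6322, 0.1392) = -77.581°.
λ₂ = 35.030° − 77.581° = -42.55°.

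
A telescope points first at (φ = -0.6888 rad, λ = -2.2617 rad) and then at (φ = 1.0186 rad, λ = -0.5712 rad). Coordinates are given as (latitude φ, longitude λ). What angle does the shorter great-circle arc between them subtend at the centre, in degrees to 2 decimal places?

126.12°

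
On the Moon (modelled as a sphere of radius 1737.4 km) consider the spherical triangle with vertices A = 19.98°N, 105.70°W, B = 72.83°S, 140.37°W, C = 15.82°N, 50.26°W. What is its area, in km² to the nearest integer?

3324203 km²

Side lengths (central angles): a = 1.8349, b = 0.9197, c = 1.6692 rad; semiperimeter s = 2.2119.
By l'Huilier's theorem, tan(E/4) = √[tan(s/2) tan((s−a)/2) tan((s−b)/2) tan((s−c)/2)], giving spherical excess E = 1.1013 rad.
Area = E·R² = 1.1013 × (1737.4)² ≈ 3324203 km².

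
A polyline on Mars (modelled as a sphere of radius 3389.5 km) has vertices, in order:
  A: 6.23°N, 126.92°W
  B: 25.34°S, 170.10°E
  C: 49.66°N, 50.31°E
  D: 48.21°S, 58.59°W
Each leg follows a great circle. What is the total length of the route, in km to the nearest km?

19638 km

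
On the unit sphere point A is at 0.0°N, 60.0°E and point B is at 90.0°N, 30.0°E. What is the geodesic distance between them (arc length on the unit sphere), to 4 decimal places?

1.5708

In radians: φ₁ = 0.0000, φ₂ = 1.5708, Δλ = -30.000° = -0.5236 rad.
cos c = sin φ₁ sin φ₂ + cos φ₁ cos φ₂ cos Δλ = (0.0000)(1.0000) + (1.0000)(0.0000)(0.8660) = 0.00000,
so c = arccos(0.00000) = 1.57080 rad.
On the unit sphere the arc length equals the central angle: 1.5708.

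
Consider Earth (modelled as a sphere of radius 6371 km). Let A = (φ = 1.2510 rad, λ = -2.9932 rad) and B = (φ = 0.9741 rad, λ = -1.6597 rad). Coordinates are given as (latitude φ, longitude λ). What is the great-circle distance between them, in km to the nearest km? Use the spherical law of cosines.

3806 km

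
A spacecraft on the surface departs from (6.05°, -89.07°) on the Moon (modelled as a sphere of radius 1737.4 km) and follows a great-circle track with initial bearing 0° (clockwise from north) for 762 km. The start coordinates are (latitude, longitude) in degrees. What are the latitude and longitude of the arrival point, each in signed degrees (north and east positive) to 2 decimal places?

Angular distance δ = d/R = 762/1737.4 = 0.43859 rad; initial bearing θ = 0.0000 rad.
sin φ₂ = sin φ₁ cos δ + cos φ₁ sin δ cos θ = (0.1054)(0.9054) + (0.9944)(0.4247)(1.0000) = 0.5177, so φ₂ = 31.18°.
Δλ = atan2(sin θ sin δ cos φ₁, cos δ − sin φ₁ sin φ₂) = atan2(0.0000, 0.8508) = 0.000°.
λ₂ = -89.070° + 0.000° = -89.07°.

31.18°, -89.07°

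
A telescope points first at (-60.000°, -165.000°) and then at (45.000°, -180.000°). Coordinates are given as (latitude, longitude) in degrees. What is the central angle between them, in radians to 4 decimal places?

Let φ₁ = -1.0472 rad, φ₂ = 0.7854 rad, and Δλ = -0.2618 rad.
cos c = sin φ₁ sin φ₂ + cos φ₁ cos φ₂ cos Δλ = (-0.8660)(0.7071) + (0.5000)(0.7071)(0.9659) = -0.27087,
so c = arccos(-0.27087) = 1.84509 rad.
So the angular separation is 1.8451 rad.

1.8451 rad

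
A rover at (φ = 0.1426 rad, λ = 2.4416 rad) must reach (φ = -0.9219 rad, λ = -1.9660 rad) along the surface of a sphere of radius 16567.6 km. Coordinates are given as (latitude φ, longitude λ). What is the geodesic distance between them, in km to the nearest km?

30946 km

Let φ₁ = 0.1426 rad, φ₂ = -0.9219 rad, and Δλ = 1.8756 rad.
cos c = sin φ₁ sin φ₂ + cos φ₁ cos φ₂ cos Δλ = (0.1421)(-0.7968) + (0.9898)(0.6043)(-0.3001) = -0.29274,
so c = arccos(-0.29274) = 1.86789 rad.
Distance = R·c = 16567.6 × 1.8679 ≈ 30946 km.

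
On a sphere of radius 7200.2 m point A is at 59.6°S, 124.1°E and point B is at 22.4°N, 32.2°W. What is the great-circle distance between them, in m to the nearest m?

17494 m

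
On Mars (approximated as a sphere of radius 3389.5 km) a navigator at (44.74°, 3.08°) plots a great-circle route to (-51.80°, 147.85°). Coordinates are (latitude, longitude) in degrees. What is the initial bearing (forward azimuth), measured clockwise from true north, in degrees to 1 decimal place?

119.6°

With φ₁ = 0.7809, φ₂ = -0.9041, Δλ = 2.5267 rad, the forward-azimuth formula gives
θ = atan2( sin Δλ cos φ₂ , cos φ₁ sin φ₂ − sin φ₁ cos φ₂ cos Δλ ) = atan2(0.3567, -0.2026) = 119.60°.
So the initial bearing is 119.6°.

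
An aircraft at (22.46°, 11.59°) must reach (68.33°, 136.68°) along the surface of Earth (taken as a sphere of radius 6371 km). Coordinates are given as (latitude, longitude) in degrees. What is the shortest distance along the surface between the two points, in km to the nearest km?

8991 km

Let φ₁ = 0.3920 rad, φ₂ = 1.1926 rad, and Δλ = 2.1832 rad.
cos c = sin φ₁ sin φ₂ + cos φ₁ cos φ₂ cos Δλ = (0.3820)(0.9293) + (0.9241)(0.3693)(-0.5749) = 0.15887,
so c = arccos(0.15887) = 1.41125 rad.
Distance = R·c = 6371 × 1.4113 ≈ 8991 km.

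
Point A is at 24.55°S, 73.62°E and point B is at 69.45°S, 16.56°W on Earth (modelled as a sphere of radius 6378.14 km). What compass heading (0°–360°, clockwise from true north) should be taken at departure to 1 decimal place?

With φ₁ = -0.4285, φ₂ = -1.2121, Δλ = -1.5739 rad, the forward-azimuth formula gives
θ = atan2( sin Δλ cos φ₂ , cos φ₁ sin φ₂ − sin φ₁ cos φ₂ cos Δλ ) = atan2(-0.3510, -0.8522) = -157.61°.
Adding 360° brings this into [0°, 360°): 202.4°.

202.4°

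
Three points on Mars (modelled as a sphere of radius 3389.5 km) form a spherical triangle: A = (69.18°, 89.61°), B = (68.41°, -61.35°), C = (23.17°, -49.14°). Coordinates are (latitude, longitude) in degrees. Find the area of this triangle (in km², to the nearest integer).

Side lengths (central angles): a = 0.8003, b = 1.4484, c = 0.7155 rad; semiperimeter s = 1.4821.
By l'Huilier's theorem, tan(E/4) = √[tan(s/2) tan((s−a)/2) tan((s−b)/2) tan((s−c)/2)], giving spherical excess E = 0.1877 rad.
Area = E·R² = 0.1877 × (3389.5)² ≈ 2156500 km².

2156500 km²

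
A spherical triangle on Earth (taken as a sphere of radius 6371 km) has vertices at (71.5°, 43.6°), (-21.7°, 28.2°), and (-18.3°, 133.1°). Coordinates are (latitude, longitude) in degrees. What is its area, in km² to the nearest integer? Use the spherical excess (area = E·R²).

Side lengths (central angles): a = 1.6818, b = 1.8704, c = 1.6373 rad; semiperimeter s = 2.5947.
By l'Huilier's theorem, tan(E/4) = √[tan(s/2) tan((s−a)/2) tan((s−b)/2) tan((s−c)/2)], giving spherical excess E = 2.1224 rad.
Area = E·R² = 2.1224 × (6371)² ≈ 86149398 km².

86149398 km²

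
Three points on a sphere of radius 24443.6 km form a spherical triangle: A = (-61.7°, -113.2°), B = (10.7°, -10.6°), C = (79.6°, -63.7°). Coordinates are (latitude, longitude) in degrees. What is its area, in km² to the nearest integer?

Side lengths (central angles): a = 1.2775, b = 2.5157, c = 1.8391 rad; semiperimeter s = 2.8161.
By l'Huilier's theorem, tan(E/4) = √[tan(s/2) tan((s−a)/2) tan((s−b)/2) tan((s−c)/2)], giving spherical excess E = 2.4128 rad.
Area = E·R² = 2.4128 × (24443.6)² ≈ 1441618295 km².

1441618295 km²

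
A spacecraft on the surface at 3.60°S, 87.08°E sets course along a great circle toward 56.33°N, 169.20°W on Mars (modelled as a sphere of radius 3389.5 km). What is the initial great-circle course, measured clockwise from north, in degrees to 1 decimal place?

With φ₁ = -0.0628, φ₂ = 0.9831, Δλ = 1.8103 rad, the forward-azimuth formula gives
θ = atan2( sin Δλ cos φ₂ , cos φ₁ sin φ₂ − sin φ₁ cos φ₂ cos Δλ ) = atan2(0.5386, 0.8223) = 33.22°.
So the initial bearing is 33.2°.

33.2°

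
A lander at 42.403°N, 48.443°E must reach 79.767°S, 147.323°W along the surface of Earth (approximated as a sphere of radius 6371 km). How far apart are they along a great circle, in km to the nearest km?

15809 km

Let φ₁ = 0.7401 rad, φ₂ = -1.3922 rad, and Δλ = 2.8664 rad.
Haversine: a = sin²(Δφ/2) + cos φ₁ cos φ₂ sin²(Δλ/2) = 0.7662 + (0.7384)(0.1777)(0.9812) = 0.89493.
Central angle c = 2·arcsin(√a) = 2.48138 rad.
Distance = R·c = 6371 × 2.4814 ≈ 15809 km.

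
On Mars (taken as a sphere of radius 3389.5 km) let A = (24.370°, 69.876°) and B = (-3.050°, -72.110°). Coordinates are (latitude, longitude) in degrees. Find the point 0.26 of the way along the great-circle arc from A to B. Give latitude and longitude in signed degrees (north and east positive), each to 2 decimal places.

33.57°, 30.08°

Central angle δ = 2.4018 rad. Interpolating on the sphere with fraction f = 0.26:
P = [sin((1−f)δ)·A + sin(fδ)·B] / sin δ = 1.4518·A + 0.8673·B in Cartesian coordinates,
giving P = (0.7210, 0.4176, 0.5529), i.e. latitude 33.57°, longitude 30.08°.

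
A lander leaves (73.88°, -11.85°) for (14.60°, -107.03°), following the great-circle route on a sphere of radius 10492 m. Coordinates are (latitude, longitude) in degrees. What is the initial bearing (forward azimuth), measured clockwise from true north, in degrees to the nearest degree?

Δλ = -95.180° = -1.6612 rad.
y = sin Δλ · cos φ₂ = (-0.9959)(0.9677) = -0.9638
x = cos φ₁ sin φ₂ − sin φ₁ cos φ₂ cos Δλ = (0.2777)(0.2521) − (0.9607)(0.9677)(-0.0903) = 0.1539
θ = atan2(y, x) = -80.93°; adding 360° gives 279°.

279°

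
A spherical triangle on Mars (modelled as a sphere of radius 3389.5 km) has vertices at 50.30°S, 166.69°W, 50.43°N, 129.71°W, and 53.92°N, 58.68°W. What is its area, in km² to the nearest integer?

Side lengths (central angles): a = 0.7303, b = 2.4011, c = 1.8421 rad; semiperimeter s = 2.4868.
By l'Huilier's theorem, tan(E/4) = √[tan(s/2) tan((s−a)/2) tan((s−b)/2) tan((s−c)/2)], giving spherical excess E = 0.8869 rad.
Area = E·R² = 0.8869 × (3389.5)² ≈ 10189051 km².

10189051 km²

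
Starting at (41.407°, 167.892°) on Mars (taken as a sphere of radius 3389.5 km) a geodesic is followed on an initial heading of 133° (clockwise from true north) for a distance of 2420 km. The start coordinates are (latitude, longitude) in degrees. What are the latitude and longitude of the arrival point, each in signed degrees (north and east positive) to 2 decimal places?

Angular distance δ = d/R = 2420/3389.5 = 0.71397 rad; initial bearing θ = 2.3213 rad.
sin φ₂ = sin φ₁ cos δ + cos φ₁ sin δ cos θ = (0.6614)(0.7558) + (0.7500)(0.6548)(-0.6820) = 0.1649, so φ₂ = 9.49°.
Δλ = atan2(sin θ sin δ cos φ₁, cos δ − sin φ₁ sin φ₂) = atan2(0.3592, 0.6467) = 29.050°.
λ₂ = 167.892° + 29.050° = 196.94° → -163.06° after wrapping to (−180°, 180°].

9.49°, -163.06°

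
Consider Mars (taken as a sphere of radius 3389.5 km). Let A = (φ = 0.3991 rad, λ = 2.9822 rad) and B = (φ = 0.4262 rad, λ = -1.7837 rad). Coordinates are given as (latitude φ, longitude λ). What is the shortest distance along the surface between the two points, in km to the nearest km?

With latitudes φ₁ = 22.867°, φ₂ = 24.419° and longitude difference Δλ = 86.934°:
cos c = sin φ₁ sin φ₂ + cos φ₁ cos φ₂ cos Δλ = (0.3886)(0.4134) + (0.9214)(0.9105)(0.0535) = 0.20552,
so c = arccos(0.20552) = 1.36380 rad.
Distance = R·c = 3389.5 × 1.3638 ≈ 4623 km.

4623 km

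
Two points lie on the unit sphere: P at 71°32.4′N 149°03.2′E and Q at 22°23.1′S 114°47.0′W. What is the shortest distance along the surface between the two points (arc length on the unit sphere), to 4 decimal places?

1.9743

In radians: φ₁ = 1.2486, φ₂ = -0.3907, Δλ = 96.163° = 1.6784 rad.
cos c = sin φ₁ sin φ₂ + cos φ₁ cos φ₂ cos Δλ = (0.9485)(-0.3808) + (0.3166)(0.9246)(-0.1074) = -0.39267,
so c = arccos(-0.39267) = 1.97433 rad.
On the unit sphere the arc length equals the central angle: 1.9743.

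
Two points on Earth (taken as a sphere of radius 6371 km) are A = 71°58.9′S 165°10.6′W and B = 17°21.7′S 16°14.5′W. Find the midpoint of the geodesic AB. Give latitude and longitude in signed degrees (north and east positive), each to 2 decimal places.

-60.47°, -29.28°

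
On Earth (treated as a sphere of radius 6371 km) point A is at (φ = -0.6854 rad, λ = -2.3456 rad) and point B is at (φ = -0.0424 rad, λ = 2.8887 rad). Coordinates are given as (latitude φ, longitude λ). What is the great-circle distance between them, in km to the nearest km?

7299 km

In radians: φ₁ = -0.6854, φ₂ = -0.0424, Δλ = -60.097° = -1.0489 rad.
Haversine: a = sin²(Δφ/2) + cos φ₁ cos φ₂ sin²(Δλ/2) = 0.0998 + (0.7742)(0.9991)(0.2507) = 0.29378.
Central angle c = 2·arcsin(√a) = 1.14567 rad.
Distance = R·c = 6371 × 1.1457 ≈ 7299 km.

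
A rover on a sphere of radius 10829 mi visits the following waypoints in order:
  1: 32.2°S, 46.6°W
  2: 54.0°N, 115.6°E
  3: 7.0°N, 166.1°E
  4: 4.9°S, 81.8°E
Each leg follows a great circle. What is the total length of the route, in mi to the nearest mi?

57027 mi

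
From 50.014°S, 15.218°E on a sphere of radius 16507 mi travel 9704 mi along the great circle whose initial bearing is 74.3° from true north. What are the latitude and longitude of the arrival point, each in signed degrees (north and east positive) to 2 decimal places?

Angular distance δ = d/R = 9704/16507 = 0.58787 rad; initial bearing θ = 1.2968 rad.
sin φ₂ = sin φ₁ cos δ + cos φ₁ sin δ cos θ = (-0.7662)(0.8321) + (0.6426)(0.5546)(0.2706) = -0.5411, so φ₂ = -32.76°.
Δλ = atan2(sin θ sin δ cos φ₁, cos δ − sin φ₁ sin φ₂) = atan2(0.3431, 0.4175) = 39.412°.
λ₂ = 15.218° + 39.412° = 54.63°.

-32.76°, 54.63°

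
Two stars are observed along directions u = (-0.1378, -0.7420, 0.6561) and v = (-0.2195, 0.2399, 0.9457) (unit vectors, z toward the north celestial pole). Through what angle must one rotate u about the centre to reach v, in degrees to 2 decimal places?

61.79°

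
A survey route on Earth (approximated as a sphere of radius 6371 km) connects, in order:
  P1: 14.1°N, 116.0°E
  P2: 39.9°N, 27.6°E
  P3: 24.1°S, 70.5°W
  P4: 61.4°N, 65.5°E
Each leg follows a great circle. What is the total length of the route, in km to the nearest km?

35941 km

Leg P1→P2: central angle 1.3928 rad, distance 8873.6 km.
Leg P2→P3: central angle 1.9397 rad, distance 12357.8 km.
Leg P3→P4: central angle 2.3088 rad, distance 14709.6 km.
Total: 8873.6 + 12357.8 + 14709.6 ≈ 35941 km.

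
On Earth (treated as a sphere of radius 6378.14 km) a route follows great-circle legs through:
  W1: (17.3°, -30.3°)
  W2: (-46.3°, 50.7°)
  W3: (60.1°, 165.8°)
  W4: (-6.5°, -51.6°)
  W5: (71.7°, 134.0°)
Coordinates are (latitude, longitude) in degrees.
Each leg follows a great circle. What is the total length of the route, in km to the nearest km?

52452 km

Leg W1→W2: central angle 1.6828 rad, distance 10733.4 km.
Leg W2→W3: central angle 2.4541 rad, distance 15652.5 km.
Leg W3→W4: central angle 2.0847 rad, distance 13296.6 km.
Leg W4→W5: central angle 2.0020 rad, distance 12769.0 km.
Total: 10733.4 + 15652.5 + 13296.6 + 12769.0 ≈ 52452 km.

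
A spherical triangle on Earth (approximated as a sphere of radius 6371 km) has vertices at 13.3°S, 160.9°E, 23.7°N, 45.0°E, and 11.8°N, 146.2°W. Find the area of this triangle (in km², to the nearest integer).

90627371 km²

Side lengths (central angles): a = 2.4932, b = 1.0150, c = 2.0734 rad; semiperimeter s = 2.7908.
By l'Huilier's theorem, tan(E/4) = √[tan(s/2) tan((s−a)/2) tan((s−b)/2) tan((s−c)/2)], giving spherical excess E = 2.2328 rad.
Area = E·R² = 2.2328 × (6371)² ≈ 90627371 km².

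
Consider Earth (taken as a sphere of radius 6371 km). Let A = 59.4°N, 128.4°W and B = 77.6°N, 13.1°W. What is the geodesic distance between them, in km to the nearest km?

Let φ₁ = 1.0367 rad, φ₂ = 1.3544 rad, and Δλ = 2.0124 rad.
Haversine: a = sin²(Δφ/2) + cos φ₁ cos φ₂ sin²(Δλ/2) = 0.0250 + (0.5090)(0.2147)(0.7137) = 0.10303.
Central angle c = 2·arcsin(√a) = 0.65352 rad.
Distance = R·c = 6371 × 0.6535 ≈ 4164 km.

4164 km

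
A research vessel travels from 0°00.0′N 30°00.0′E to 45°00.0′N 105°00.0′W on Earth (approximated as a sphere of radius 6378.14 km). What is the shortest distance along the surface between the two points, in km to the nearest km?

13358 km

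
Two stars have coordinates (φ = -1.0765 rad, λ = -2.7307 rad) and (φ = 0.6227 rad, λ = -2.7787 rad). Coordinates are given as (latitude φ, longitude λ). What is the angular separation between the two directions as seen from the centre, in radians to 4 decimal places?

With latitudes φ₁ = -61.679°, φ₂ = 35.678° and longitude difference Δλ = -2.750°:
Haversine: a = sin²(Δφ/2) + cos φ₁ cos φ₂ sin²(Δλ/2) = 0.5640 + (0.4744)(0.8123)(0.0006) = 0.56425.
Central angle c = 2·arcsin(√a) = 1.69965 rad.
So the angular separation is 1.6996 rad.

1.6996 rad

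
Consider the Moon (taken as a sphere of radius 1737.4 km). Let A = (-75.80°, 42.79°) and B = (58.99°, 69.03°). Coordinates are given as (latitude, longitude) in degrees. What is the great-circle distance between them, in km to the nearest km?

4119 km

With latitudes φ₁ = -75.800°, φ₂ = 58.990° and longitude difference Δλ = 26.240°:
cos c = sin φ₁ sin φ₂ + cos φ₁ cos φ₂ cos Δλ = (-0.9694)(0.8571) + (0.2453)(0.5152)(0.8969) = -0.71753,
so c = arccos(-0.71753) = 2.37105 rad.
Distance = R·c = 1737.4 × 2.3711 ≈ 4119 km.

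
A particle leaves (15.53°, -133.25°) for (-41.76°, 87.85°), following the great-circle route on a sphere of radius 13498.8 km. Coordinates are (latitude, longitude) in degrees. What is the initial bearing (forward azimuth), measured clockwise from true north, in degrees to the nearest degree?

With φ₁ = 0.2710, φ₂ = -0.7288, Δλ = -2.4243 rad, the forward-azimuth formula gives
θ = atan2( sin Δλ cos φ₂ , cos φ₁ sin φ₂ − sin φ₁ cos φ₂ cos Δλ ) = atan2(-0.4904, -0.4912) = -135.05°.
Adding 360° brings this into [0°, 360°): 225°.

225°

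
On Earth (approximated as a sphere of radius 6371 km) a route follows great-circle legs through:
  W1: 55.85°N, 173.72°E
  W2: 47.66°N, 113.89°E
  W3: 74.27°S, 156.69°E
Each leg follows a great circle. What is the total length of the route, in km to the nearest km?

Leg W1→W2: central angle 0.6406 rad, distance 4081.4 km.
Leg W2→W3: central angle 2.1865 rad, distance 13930.0 km.
Total: 4081.4 + 13930.0 ≈ 18011 km.

18011 km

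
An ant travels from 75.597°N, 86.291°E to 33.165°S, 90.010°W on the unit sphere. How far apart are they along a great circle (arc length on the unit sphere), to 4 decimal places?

2.4004

With latitudes φ₁ = 75.597°, φ₂ = -33.165° and longitude difference Δλ = -176.301°:
Haversine: a = sin²(Δφ/2) + cos φ₁ cos φ₂ sin²(Δλ/2) = 0.6608 + (0.2487)(0.8371)(0.9990) = 0.86882.
Central angle c = 2·arcsin(√a) = 2.40037 rad.
On the unit sphere the arc length equals the central angle: 2.4004.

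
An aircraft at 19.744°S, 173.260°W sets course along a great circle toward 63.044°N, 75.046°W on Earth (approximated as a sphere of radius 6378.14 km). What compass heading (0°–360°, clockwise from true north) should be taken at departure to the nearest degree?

With φ₁ = -0.3446, φ₂ = 1.1003, Δλ = 1.7142 rad, the forward-azimuth formula gives
θ = atan2( sin Δλ cos φ₂ , cos φ₁ sin φ₂ − sin φ₁ cos φ₂ cos Δλ ) = atan2(0.4487, 0.8171) = 28.77°.
So the initial bearing is 29°.

29°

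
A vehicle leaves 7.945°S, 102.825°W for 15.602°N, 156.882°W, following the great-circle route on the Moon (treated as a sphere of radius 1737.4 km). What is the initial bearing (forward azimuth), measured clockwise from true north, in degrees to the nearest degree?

294°

With φ₁ = -0.1387, φ₂ = 0.2723, Δλ = -0.9435 rad, the forward-azimuth formula gives
θ = atan2( sin Δλ cos φ₂ , cos φ₁ sin φ₂ − sin φ₁ cos φ₂ cos Δλ ) = atan2(-0.7798, 0.3445) = -66.16°.
Adding 360° brings this into [0°, 360°): 294°.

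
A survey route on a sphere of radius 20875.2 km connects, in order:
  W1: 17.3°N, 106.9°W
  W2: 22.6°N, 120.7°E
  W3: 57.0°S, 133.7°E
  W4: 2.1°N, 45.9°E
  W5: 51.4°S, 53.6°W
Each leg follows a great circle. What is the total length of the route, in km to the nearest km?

141059 km

Leg W1→W2: central angle 2.0715 rad, distance 43243.9 km.
Leg W2→W3: central angle 1.4024 rad, distance 29274.7 km.
Leg W3→W4: central angle 1.5806 rad, distance 32996.1 km.
Leg W4→W5: central angle 1.7027 rad, distance 35544.6 km.
Total: 43243.9 + 29274.7 + 32996.1 + 35544.6 ≈ 141059 km.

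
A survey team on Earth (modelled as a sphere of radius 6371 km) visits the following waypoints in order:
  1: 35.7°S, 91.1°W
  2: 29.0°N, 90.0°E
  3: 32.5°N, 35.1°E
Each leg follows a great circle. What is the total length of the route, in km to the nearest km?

Leg 1→2: central angle 3.0235 rad, distance 19263.0 km.
Leg 2→3: central angle 0.8167 rad, distance 5203.1 km.
Total: 19263.0 + 5203.1 ≈ 24466 km.

24466 km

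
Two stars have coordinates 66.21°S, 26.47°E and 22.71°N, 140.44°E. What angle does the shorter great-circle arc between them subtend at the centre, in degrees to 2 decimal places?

In radians: φ₁ = -1.1556, φ₂ = 0.3964, Δλ = 113.970° = 1.9892 rad.
cos c = sin φ₁ sin φ₂ + cos φ₁ cos φ₂ cos Δλ = (-0.9150)(0.3861) + (0.4034)(0.9225)(-0.4063) = -0.50444,
so c = arccos(-0.50444) = 2.09953 rad.
So the angular separation is 120.29°.

120.29°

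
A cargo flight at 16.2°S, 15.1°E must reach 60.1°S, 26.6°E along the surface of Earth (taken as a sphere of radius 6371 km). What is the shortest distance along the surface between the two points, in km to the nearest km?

4969 km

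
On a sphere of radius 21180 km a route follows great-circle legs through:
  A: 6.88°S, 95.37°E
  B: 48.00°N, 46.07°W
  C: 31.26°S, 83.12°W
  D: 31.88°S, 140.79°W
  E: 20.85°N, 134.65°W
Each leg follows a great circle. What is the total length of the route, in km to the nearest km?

116443 km

Leg A→B: central angle 2.2249 rad, distance 47124.4 km.
Leg B→C: central angle 1.4999 rad, distance 31767.1 km.
Leg C→D: central angle 0.8470 rad, distance 17938.7 km.
Leg D→E: central angle 0.9260 rad, distance 19613.1 km.
Total: 47124.4 + 31767.1 + 17938.7 + 19613.1 ≈ 116443 km.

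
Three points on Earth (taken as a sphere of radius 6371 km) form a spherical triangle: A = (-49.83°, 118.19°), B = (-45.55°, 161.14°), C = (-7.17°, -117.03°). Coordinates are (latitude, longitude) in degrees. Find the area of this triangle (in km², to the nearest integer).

8506131 km²

Side lengths (central angles): a = 1.3818, b = 1.8439, c = 0.5030 rad; semiperimeter s = 1.8644.
By l'Huilier's theorem, tan(E/4) = √[tan(s/2) tan((s−a)/2) tan((s−b)/2) tan((s−c)/2)], giving spherical excess E = 0.2096 rad.
Area = E·R² = 0.2096 × (6371)² ≈ 8506131 km².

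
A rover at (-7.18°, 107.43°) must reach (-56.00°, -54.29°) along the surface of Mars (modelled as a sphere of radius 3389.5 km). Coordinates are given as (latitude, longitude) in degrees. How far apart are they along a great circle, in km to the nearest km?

Let φ₁ = -0.1253 rad, φ₂ = -0.9774 rad, and Δλ = -2.8225 rad.
Haversine: a = sin²(Δφ/2) + cos φ₁ cos φ₂ sin²(Δλ/2) = 0.1708 + (0.9922)(0.5592)(0.9748) = 0.71160.
Central angle c = 2·arcsin(√a) = 2.00776 rad.
Distance = R·c = 3389.5 × 2.0078 ≈ 6805 km.

6805 km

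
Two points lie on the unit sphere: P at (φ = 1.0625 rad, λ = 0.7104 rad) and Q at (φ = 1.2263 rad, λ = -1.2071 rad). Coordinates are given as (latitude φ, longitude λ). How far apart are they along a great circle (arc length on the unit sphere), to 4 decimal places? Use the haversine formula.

In radians: φ₁ = 1.0625, φ₂ = 1.2263, Δλ = -109.865° = -1.9175 rad.
Haversine: a = sin²(Δφ/2) + cos φ₁ cos φ₂ sin²(Δλ/2) = 0.0067 + (0.4867)(0.3377)(0.6699) = 0.11680.
Central angle c = 2·arcsin(√a) = 0.69758 rad.
On the unit sphere the arc length equals the central angle: 0.6976.

0.6976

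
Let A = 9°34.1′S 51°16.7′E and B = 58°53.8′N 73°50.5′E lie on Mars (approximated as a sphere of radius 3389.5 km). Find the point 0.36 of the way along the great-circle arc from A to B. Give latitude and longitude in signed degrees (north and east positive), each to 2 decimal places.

15.37°, 56.66°

The central angle between A and B is δ = 1.2365 rad.
With f = 0.36, the slerp weights are sin((1−f)δ)/sin δ = 0.7530 and sin(fδ)/sin δ = 0.4558.
Weighted sum of the unit vectors: (0.7530)·(0.6168,0.7693,-0.1662) + (0.4558)·(0.1438,0.4962,0.8562) = (0.5300, 0.8055, 0.2651).
Converting back: φ = atan2(z, √(x²+y²)) = 15.37°, λ = atan2(y, x) = 56.66°.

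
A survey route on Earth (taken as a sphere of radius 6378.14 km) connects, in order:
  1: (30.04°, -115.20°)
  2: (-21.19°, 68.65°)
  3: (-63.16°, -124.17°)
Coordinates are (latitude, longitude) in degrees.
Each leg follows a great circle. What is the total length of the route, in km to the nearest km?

Leg 1→2: central angle 2.9757 rad, distance 18979.5 km.
Leg 2→3: central angle 1.6589 rad, distance 10580.5 km.
Total: 18979.5 + 10580.5 ≈ 29560 km.

29560 km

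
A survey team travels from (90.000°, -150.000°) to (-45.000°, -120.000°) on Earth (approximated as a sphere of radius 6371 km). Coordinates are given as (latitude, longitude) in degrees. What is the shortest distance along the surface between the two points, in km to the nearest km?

Let φ₁ = 1.5708 rad, φ₂ = -0.7854 rad, and Δλ = 0.5236 rad.
Haversine: a = sin²(Δφ/2) + cos φ₁ cos φ₂ sin²(Δλ/2) = 0.8536 + (0.0000)(0.7071)(0.0670) = 0.85355.
Central angle c = 2·arcsin(√a) = 2.35619 rad.
Distance = R·c = 6371 × 2.3562 ≈ 15011 km.

15011 km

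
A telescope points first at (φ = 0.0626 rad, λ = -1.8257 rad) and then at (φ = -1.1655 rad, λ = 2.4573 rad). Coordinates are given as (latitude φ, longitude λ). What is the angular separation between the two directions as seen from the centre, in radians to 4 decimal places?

With latitudes φ₁ = 3.587°, φ₂ = -66.778° and longitude difference Δλ = -114.602°:
Haversine: a = sin²(Δφ/2) + cos φ₁ cos φ₂ sin²(Δλ/2) = 0.3320 + (0.9980)(0.3943)(0.7082) = 0.61066.
Central angle c = 2·arcsin(√a) = 1.79396 rad.
So the angular separation is 1.7940 rad.

1.7940 rad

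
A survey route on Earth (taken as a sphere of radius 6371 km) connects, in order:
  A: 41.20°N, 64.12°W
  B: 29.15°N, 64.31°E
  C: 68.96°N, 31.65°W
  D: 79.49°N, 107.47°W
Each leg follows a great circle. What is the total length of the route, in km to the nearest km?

Leg A→B: central angle 1.6585 rad, distance 10566.3 km.
Leg B→C: central angle 1.1351 rad, distance 7231.6 km.
Leg C→D: central angle 0.3661 rad, distance 2332.7 km.
Total: 10566.3 + 7231.6 + 2332.7 ≈ 20131 km.

20131 km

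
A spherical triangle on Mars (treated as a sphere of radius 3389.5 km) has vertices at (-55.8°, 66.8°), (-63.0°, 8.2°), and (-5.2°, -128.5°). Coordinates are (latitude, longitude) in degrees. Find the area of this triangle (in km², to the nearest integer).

Side lengths (central angles): a = 1.8217, b = 2.0544, c = 0.5158 rad; semiperimeter s = 2.1960.
By l'Huilier's theorem, tan(E/4) = √[tan(s/2) tan((s−a)/2) tan((s−b)/2) tan((s−c)/2)], giving spherical excess E = 0.6779 rad.
Area = E·R² = 0.6779 × (3389.5)² ≈ 7788718 km².

7788718 km²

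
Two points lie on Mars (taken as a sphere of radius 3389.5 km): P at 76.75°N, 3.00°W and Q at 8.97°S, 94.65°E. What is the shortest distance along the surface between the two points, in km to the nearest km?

5944 km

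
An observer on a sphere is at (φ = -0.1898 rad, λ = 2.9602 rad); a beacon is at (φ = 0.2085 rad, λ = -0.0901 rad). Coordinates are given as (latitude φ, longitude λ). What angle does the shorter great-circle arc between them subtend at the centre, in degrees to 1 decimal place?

174.8°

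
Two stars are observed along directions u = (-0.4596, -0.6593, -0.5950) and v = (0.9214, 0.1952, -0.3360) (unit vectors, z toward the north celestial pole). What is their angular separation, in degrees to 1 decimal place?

u·v = -0.3523; |u| = 1.0000, |v| = 1.0000.
cos θ = (u·v)/(|u||v|) = -0.3523, so θ = 110.6°.

110.6°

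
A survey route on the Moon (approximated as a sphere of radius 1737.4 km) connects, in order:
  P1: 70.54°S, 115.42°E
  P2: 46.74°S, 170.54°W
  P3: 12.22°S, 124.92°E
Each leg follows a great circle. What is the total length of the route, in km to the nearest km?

Leg P1→P2: central angle 0.7236 rad, distance 1257.2 km.
Leg P2→P3: central angle 1.1129 rad, distance 1933.5 km.
Total: 1257.2 + 1933.5 ≈ 3191 km.

3191 km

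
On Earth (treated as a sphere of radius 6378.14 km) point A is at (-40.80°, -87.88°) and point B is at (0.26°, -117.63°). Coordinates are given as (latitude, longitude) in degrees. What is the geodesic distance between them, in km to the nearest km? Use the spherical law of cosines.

5470 km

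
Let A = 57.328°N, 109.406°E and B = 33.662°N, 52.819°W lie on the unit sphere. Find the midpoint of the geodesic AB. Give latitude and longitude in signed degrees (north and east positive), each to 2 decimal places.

75.60°, -25.44°

Central angle δ = 1.5321 rad. Interpolating on the sphere with fraction f = 0.5:
P = [sin((1−f)δ)·A + sin(fδ)·B] / sin δ = 0.6938·A + 0.6938·B in Cartesian coordinates,
giving P = (0.2245, -0.1068, 0.9686), i.e. latitude 75.60°, longitude -25.44°.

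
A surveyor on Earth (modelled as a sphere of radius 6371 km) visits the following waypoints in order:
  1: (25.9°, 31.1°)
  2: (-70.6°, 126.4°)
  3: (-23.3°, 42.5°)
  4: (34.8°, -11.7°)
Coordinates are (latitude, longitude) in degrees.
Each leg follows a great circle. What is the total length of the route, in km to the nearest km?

Leg 1→2: central angle 2.0260 rad, distance 12907.3 km.
Leg 2→3: central angle 1.1533 rad, distance 7347.4 km.
Leg 3→4: central angle 1.3537 rad, distance 8624.3 km.
Total: 12907.3 + 7347.4 + 8624.3 ≈ 28879 km.

28879 km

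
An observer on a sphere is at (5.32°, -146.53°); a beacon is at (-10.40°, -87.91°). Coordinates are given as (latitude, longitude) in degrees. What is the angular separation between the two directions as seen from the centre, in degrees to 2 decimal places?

60.45°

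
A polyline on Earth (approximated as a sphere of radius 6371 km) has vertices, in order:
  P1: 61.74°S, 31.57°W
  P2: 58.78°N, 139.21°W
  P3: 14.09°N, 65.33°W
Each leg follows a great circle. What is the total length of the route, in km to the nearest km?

Leg P1→P2: central angle 2.5457 rad, distance 16218.4 km.
Leg P2→P3: central angle 1.2156 rad, distance 7744.6 km.
Total: 16218.4 + 7744.6 ≈ 23963 km.

23963 km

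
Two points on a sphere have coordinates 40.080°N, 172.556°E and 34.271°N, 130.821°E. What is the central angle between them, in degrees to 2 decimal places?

33.45°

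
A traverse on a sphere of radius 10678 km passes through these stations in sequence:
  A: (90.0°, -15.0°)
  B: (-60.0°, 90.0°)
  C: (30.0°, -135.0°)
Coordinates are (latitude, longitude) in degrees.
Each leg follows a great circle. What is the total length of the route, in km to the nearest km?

53611 km

Leg A→B: central angle 2.6180 rad, distance 27954.9 km.
Leg B→C: central angle 2.4027 rad, distance 25655.8 km.
Total: 27954.9 + 25655.8 ≈ 53611 km.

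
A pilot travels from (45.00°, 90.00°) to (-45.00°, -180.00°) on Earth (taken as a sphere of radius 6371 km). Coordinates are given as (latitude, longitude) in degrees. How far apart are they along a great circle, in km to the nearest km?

13343 km

In radians: φ₁ = 0.7854, φ₂ = -0.7854, Δλ = 90.000° = 1.5708 rad.
cos c = sin φ₁ sin φ₂ + cos φ₁ cos φ₂ cos Δλ = (0.7071)(-0.7071) + (0.7071)(0.7071)(0.0000) = -0.50000,
so c = arccos(-0.50000) = 2.09440 rad.
Distance = R·c = 6371 × 2.0944 ≈ 13343 km.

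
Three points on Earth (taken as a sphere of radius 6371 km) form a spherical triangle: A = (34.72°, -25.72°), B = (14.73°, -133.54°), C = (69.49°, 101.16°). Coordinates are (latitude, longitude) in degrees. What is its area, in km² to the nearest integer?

Side lengths (central angles): a = 1.5284, b = 1.2019, c = 1.6694 rad; semiperimeter s = 2.1999.
By l'Huilier's theorem, tan(E/4) = √[tan(s/2) tan((s−a)/2) tan((s−b)/2) tan((s−c)/2)], giving spherical excess E = 1.2335 rad.
Area = E·R² = 1.2335 × (6371)² ≈ 50066823 km².

50066823 km²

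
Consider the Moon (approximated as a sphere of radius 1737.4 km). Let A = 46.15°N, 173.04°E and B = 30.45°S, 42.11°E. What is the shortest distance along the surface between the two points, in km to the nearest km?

In radians: φ₁ = 0.8055, φ₂ = -0.5315, Δλ = -130.930° = -2.2852 rad.
cos c = sin φ₁ sin φ₂ + cos φ₁ cos φ₂ cos Δλ = (0.7212)(-0.5068) + (0.6928)(0.8621)(-0.6551) = -0.75673,
so c = arccos(-0.75673) = 2.42910 rad.
Distance = R·c = 1737.4 × 2.4291 ≈ 4220 km.

4220 km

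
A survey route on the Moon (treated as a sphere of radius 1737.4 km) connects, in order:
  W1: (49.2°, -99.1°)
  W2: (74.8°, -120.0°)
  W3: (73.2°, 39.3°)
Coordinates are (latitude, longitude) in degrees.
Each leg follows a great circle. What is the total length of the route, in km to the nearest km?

Leg W1→W2: central angle 0.4722 rad, distance 820.4 km.
Leg W2→W3: central angle 0.5492 rad, distance 954.2 km.
Total: 820.4 + 954.2 ≈ 1775 km.

1775 km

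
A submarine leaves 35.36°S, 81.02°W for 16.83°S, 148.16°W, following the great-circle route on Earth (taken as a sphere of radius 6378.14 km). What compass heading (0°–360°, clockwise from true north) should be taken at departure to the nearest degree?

With φ₁ = -0.6171, φ₂ = -0.2937, Δλ = -1.1718 rad, the forward-azimuth formula gives
θ = atan2( sin Δλ cos φ₂ , cos φ₁ sin φ₂ − sin φ₁ cos φ₂ cos Δλ ) = atan2(-0.8820, -0.0209) = -91.36°.
Adding 360° brings this into [0°, 360°): 269°.

269°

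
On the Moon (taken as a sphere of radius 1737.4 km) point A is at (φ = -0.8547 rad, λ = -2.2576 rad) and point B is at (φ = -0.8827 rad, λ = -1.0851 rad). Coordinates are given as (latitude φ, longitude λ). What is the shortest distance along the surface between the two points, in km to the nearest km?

In radians: φ₁ = -0.8547, φ₂ = -0.8827, Δλ = 67.179° = 1.1725 rad.
cos c = sin φ₁ sin φ₂ + cos φ₁ cos φ₂ cos Δλ = (-0.7544)(-0.7725) + (0.6564)(0.6351)(0.3878) = 0.74441,
so c = arccos(0.74441) = 0.73115 rad.
Distance = R·c = 1737.4 × 0.7311 ≈ 1270 km.

1270 km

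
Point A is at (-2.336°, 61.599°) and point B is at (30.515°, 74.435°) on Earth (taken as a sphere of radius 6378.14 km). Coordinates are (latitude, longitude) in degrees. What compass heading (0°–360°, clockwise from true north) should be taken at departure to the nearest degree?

Δλ = 12.836° = 0.2240 rad.
y = sin Δλ · cos φ₂ = (0.2222)(0.8615) = 0.1914
x = cos φ₁ sin φ₂ − sin φ₁ cos φ₂ cos Δλ = (0.9992)(0.5078) − (-0.0408)(0.8615)(0.9750) = 0.5416
θ = atan2(y, x) = 19.46°, so the bearing is 19°.

19°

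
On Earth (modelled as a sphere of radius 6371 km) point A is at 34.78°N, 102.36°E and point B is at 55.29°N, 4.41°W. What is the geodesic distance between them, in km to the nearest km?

7838 km

Let φ₁ = 0.6070 rad, φ₂ = 0.9650 rad, and Δλ = -1.8635 rad.
Haversine: a = sin²(Δφ/2) + cos φ₁ cos φ₂ sin²(Δλ/2) = 0.0317 + (0.8213)(0.5694)(0.6443) = 0.33301.
Central angle c = 2·arcsin(√a) = 1.23028 rad.
Distance = R·c = 6371 × 1.2303 ≈ 7838 km.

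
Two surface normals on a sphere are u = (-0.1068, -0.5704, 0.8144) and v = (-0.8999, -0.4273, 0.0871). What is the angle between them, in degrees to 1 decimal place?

65.7°

u·v = 0.4108; |u| = 1.0000, |v| = 1.0000.
cos θ = (u·v)/(|u||v|) = 0.4108, so θ = 65.7°.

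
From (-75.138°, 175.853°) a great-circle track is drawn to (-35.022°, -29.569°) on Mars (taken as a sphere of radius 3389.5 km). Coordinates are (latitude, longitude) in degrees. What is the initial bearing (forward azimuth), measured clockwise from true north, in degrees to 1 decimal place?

157.8°

With φ₁ = -1.3114, φ₂ = -0.6112, Δλ = 2.6979 rad, the forward-azimuth formula gives
θ = atan2( sin Δλ cos φ₂ , cos φ₁ sin φ₂ − sin φ₁ cos φ₂ cos Δλ ) = atan2(0.3516, -0.8621) = 157.81°.
So the initial bearing is 157.8°.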